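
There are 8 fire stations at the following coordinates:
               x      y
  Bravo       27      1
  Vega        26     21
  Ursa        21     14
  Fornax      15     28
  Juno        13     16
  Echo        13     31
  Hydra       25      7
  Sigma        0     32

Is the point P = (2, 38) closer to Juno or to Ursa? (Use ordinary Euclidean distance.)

Compare squared distances:
d²(P, Juno) = (2−13)² + (38−16)² = 121 + 484 = 605
d²(P, Ursa) = (2−21)² + (38−14)² = 361 + 576 = 937
605 < 937, so Juno is closer.

Juno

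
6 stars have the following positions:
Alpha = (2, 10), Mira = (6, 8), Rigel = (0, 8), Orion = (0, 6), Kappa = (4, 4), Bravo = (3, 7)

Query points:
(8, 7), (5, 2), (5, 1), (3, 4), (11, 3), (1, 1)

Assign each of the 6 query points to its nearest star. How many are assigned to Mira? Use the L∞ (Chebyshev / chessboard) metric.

(8, 7) — d to each: Alpha:6, Mira:2, Rigel:8, Orion:8, Kappa:4, Bravo:5 → nearest is Mira
(5, 2) — d to each: Alpha:8, Mira:6, Rigel:6, Orion:5, Kappa:2, Bravo:5 → nearest is Kappa
(5, 1) — d to each: Alpha:9, Mira:7, Rigel:7, Orion:5, Kappa:3, Bravo:6 → nearest is Kappa
(3, 4) — d to each: Alpha:6, Mira:4, Rigel:4, Orion:3, Kappa:1, Bravo:3 → nearest is Kappa
(11, 3) — d to each: Alpha:9, Mira:5, Rigel:11, Orion:11, Kappa:7, Bravo:8 → nearest is Mira
(1, 1) — d to each: Alpha:9, Mira:7, Rigel:7, Orion:5, Kappa:3, Bravo:6 → nearest is Kappa
2 of the 6 points have Mira as nearest.

2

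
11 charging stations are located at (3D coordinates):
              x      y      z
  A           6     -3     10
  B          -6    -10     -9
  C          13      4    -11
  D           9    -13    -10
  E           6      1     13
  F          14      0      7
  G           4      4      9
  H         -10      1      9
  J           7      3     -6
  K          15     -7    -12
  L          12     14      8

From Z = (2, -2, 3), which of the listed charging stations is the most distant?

Squared Euclidean distances:
|ZA|² = 16 + 1 + 49 = 66
|ZB|² = 64 + 64 + 144 = 272
|ZC|² = 121 + 36 + 196 = 353
|ZD|² = 49 + 121 + 169 = 339
|ZE|² = 16 + 9 + 100 = 125
|ZF|² = 144 + 4 + 16 = 164
|ZG|² = 4 + 36 + 36 = 76
|ZH|² = 144 + 9 + 36 = 189
|ZJ|² = 25 + 25 + 81 = 131
|ZK|² = 169 + 25 + 225 = 419
|ZL|² = 100 + 256 + 25 = 381
The largest is to K.

K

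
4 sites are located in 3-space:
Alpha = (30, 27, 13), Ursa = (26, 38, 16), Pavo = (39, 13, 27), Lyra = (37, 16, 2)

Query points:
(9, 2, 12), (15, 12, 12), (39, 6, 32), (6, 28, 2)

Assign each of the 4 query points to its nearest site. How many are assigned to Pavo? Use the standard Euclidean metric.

1

(9, 2, 12) — d² to each: Alpha:1067, Ursa:1601, Pavo:1246, Lyra:1080 → nearest is Alpha
(15, 12, 12) — d² to each: Alpha:451, Ursa:813, Pavo:802, Lyra:600 → nearest is Alpha
(39, 6, 32) — d² to each: Alpha:883, Ursa:1449, Pavo:74, Lyra:1004 → nearest is Pavo
(6, 28, 2) — d² to each: Alpha:698, Ursa:696, Pavo:1939, Lyra:1105 → nearest is Ursa
1 of the 4 points has Pavo as nearest.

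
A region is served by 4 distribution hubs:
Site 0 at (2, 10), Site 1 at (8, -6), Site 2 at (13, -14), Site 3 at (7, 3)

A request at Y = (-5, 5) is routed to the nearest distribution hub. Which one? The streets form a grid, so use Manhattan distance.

d(Y, Site 0) = |-5−2| + |5−10| = 7 + 5 = 12
d(Y, Site 1) = |-5−8| + |5−(-6)| = 13 + 11 = 24
d(Y, Site 2) = |-5−13| + |5−(-14)| = 18 + 19 = 37
d(Y, Site 3) = |-5−7| + |5−3| = 12 + 2 = 14
Minimum is at Site 0.

Site 0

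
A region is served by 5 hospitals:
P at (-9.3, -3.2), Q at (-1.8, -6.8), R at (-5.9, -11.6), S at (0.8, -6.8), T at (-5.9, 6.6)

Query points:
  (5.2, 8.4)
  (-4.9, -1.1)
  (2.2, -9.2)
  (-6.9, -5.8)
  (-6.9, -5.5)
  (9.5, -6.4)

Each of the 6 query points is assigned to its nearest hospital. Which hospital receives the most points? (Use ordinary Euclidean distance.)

P

(5.2, 8.4) — d² to each: P:344.81, Q:280.04, R:523.21, S:250.4, T:126.45 → nearest is T
(-4.9, -1.1) — d² to each: P:23.77, Q:42.1, R:111.25, S:64.98, T:60.29 → nearest is P
(2.2, -9.2) — d² to each: P:168.25, Q:21.76, R:71.37, S:7.72, T:315.25 → nearest is S
(-6.9, -5.8) — d² to each: P:12.52, Q:27.01, R:34.64, S:60.29, T:154.76 → nearest is P
(-6.9, -5.5) — d² to each: P:11.05, Q:27.7, R:38.21, S:60.98, T:147.41 → nearest is P
(9.5, -6.4) — d² to each: P:363.68, Q:127.85, R:264.2, S:75.85, T:406.16 → nearest is S
Tally — P:3, S:2, T:1. P captures the most (3).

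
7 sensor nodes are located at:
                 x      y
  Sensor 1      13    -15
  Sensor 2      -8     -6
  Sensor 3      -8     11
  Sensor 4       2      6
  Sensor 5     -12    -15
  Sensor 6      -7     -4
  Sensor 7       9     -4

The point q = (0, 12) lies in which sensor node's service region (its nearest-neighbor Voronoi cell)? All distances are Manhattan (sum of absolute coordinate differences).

d(q, Sensor 1) = |0−13| + |12−(-15)| = 13 + 27 = 40
d(q, Sensor 2) = |0−(-8)| + |12−(-6)| = 8 + 18 = 26
d(q, Sensor 3) = |0−(-8)| + |12−11| = 8 + 1 = 9
d(q, Sensor 4) = |0−2| + |12−6| = 2 + 6 = 8
d(q, Sensor 5) = |0−(-12)| + |12−(-15)| = 12 + 27 = 39
d(q, Sensor 6) = |0−(-7)| + |12−(-4)| = 7 + 16 = 23
d(q, Sensor 7) = |0−9| + |12−(-4)| = 9 + 16 = 25
Sensor 4 is nearest.

Sensor 4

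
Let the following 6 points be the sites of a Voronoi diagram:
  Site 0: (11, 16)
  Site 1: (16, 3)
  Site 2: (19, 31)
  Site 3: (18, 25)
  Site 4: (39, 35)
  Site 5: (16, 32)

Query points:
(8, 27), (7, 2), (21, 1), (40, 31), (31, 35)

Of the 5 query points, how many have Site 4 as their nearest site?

(8, 27) — d² to each: Site 0:130, Site 1:640, Site 2:137, Site 3:104, Site 4:1025, Site 5:89 → nearest is Site 5
(7, 2) — d² to each: Site 0:212, Site 1:82, Site 2:985, Site 3:650, Site 4:2113, Site 5:981 → nearest is Site 1
(21, 1) — d² to each: Site 0:325, Site 1:29, Site 2:904, Site 3:585, Site 4:1480, Site 5:986 → nearest is Site 1
(40, 31) — d² to each: Site 0:1066, Site 1:1360, Site 2:441, Site 3:520, Site 4:17, Site 5:577 → nearest is Site 4
(31, 35) — d² to each: Site 0:761, Site 1:1249, Site 2:160, Site 3:269, Site 4:64, Site 5:234 → nearest is Site 4
2 of the 5 points have Site 4 as nearest.

2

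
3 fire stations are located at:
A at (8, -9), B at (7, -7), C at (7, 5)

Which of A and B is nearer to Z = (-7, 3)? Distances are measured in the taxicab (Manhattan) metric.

B

d(Z,A) = |-7−8| + |3−(-9)| = 15 + 12 = 27
d(Z,B) = |-7−7| + |3−(-7)| = 14 + 10 = 24
27 > 24, so B is closer.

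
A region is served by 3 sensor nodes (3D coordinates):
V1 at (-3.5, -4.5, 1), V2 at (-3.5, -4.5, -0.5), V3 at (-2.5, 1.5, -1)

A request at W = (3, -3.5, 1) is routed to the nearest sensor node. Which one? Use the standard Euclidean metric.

V1

Since √ is increasing, it suffices to compare squared distances:
|WV1|² = (3−(-3.5))² + (-3.5−(-4.5))² + (1−1)² = 42.25 + 1 + 0 = 43.25
|WV2|² = (3−(-3.5))² + (-3.5−(-4.5))² + (1−(-0.5))² = 42.25 + 1 + 2.25 = 45.5
|WV3|² = (3−(-2.5))² + (-3.5−1.5)² + (1−(-1))² = 30.25 + 25 + 4 = 59.25
Minimum is at V1.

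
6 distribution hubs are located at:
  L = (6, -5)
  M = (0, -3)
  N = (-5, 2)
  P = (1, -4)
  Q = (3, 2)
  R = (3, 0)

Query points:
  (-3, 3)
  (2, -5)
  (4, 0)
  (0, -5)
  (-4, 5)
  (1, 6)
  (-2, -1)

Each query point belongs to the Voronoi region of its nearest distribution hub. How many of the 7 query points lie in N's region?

(-3, 3) — d² to each: L:145, M:45, N:5, P:65, Q:37, R:45 → nearest is N
(2, -5) — d² to each: L:16, M:8, N:98, P:2, Q:50, R:26 → nearest is P
(4, 0) — d² to each: L:29, M:25, N:85, P:25, Q:5, R:1 → nearest is R
(0, -5) — d² to each: L:36, M:4, N:74, P:2, Q:58, R:34 → nearest is P
(-4, 5) — d² to each: L:200, M:80, N:10, P:106, Q:58, R:74 → nearest is N
(1, 6) — d² to each: L:146, M:82, N:52, P:100, Q:20, R:40 → nearest is Q
(-2, -1) — d² to each: L:80, M:8, N:18, P:18, Q:34, R:26 → nearest is M
2 of the 7 points have N as nearest.

2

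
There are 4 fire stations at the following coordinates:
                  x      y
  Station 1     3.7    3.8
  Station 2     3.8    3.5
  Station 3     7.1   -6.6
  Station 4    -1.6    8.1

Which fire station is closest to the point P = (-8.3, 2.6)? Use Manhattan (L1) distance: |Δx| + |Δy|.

Station 4

d(P, Station 1) = |-8.3−3.7| + |2.6−3.8| = 12 + 1.2 = 13.2
d(P, Station 2) = |-8.3−3.8| + |2.6−3.5| = 12.1 + 0.9 = 13
d(P, Station 3) = |-8.3−7.1| + |2.6−(-6.6)| = 15.4 + 9.2 = 24.6
d(P, Station 4) = |-8.3−(-1.6)| + |2.6−8.1| = 6.7 + 5.5 = 12.2
The smallest is to Station 4, so P lies in the Voronoi region of Station 4.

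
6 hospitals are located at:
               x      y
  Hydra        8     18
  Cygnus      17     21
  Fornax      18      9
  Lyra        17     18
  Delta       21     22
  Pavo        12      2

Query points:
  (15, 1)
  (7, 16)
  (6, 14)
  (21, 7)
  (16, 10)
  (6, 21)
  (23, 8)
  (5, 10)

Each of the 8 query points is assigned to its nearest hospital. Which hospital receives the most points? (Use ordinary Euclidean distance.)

(15, 1) — d² to each: Hydra:338, Cygnus:404, Fornax:73, Lyra:293, Delta:477, Pavo:10 → nearest is Pavo
(7, 16) — d² to each: Hydra:5, Cygnus:125, Fornax:170, Lyra:104, Delta:232, Pavo:221 → nearest is Hydra
(6, 14) — d² to each: Hydra:20, Cygnus:170, Fornax:169, Lyra:137, Delta:289, Pavo:180 → nearest is Hydra
(21, 7) — d² to each: Hydra:290, Cygnus:212, Fornax:13, Lyra:137, Delta:225, Pavo:106 → nearest is Fornax
(16, 10) — d² to each: Hydra:128, Cygnus:122, Fornax:5, Lyra:65, Delta:169, Pavo:80 → nearest is Fornax
(6, 21) — d² to each: Hydra:13, Cygnus:121, Fornax:288, Lyra:130, Delta:226, Pavo:397 → nearest is Hydra
(23, 8) — d² to each: Hydra:325, Cygnus:205, Fornax:26, Lyra:136, Delta:200, Pavo:157 → nearest is Fornax
(5, 10) — d² to each: Hydra:73, Cygnus:265, Fornax:170, Lyra:208, Delta:400, Pavo:113 → nearest is Hydra
Tally — Hydra:4, Fornax:3, Pavo:1. Hydra captures the most (4).

Hydra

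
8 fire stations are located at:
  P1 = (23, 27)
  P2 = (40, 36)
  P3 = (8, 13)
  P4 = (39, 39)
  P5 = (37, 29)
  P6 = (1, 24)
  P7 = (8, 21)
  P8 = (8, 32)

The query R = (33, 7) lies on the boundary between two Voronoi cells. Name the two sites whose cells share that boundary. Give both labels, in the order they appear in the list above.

P1 and P5

Squared distances from R to each site:
|RP1|² = 100 + 400 = 500
|RP2|² = 49 + 841 = 890
|RP3|² = 625 + 36 = 661
|RP4|² = 36 + 1024 = 1060
|RP5|² = 16 + 484 = 500
|RP6|² = 1024 + 289 = 1313
|RP7|² = 625 + 196 = 821
|RP8|² = 625 + 625 = 1250
R is equidistant from P1 and P5 (both at squared distance 500), and every other site is strictly farther — so R lies on the P1–P5 Voronoi edge.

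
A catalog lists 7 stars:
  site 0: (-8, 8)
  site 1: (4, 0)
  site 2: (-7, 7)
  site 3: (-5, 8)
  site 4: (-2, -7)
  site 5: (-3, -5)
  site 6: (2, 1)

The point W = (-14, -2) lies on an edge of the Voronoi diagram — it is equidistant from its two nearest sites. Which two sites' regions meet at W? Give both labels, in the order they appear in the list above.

site 2 and site 5

Squared distances from W to each site:
d²(W, site 0) = (-14−(-8))² + (-2−8)² = 36 + 100 = 136
d²(W, site 1) = (-14−4)² + (-2−0)² = 324 + 4 = 328
d²(W, site 2) = (-14−(-7))² + (-2−7)² = 49 + 81 = 130
d²(W, site 3) = (-14−(-5))² + (-2−8)² = 81 + 100 = 181
d²(W, site 4) = (-14−(-2))² + (-2−(-7))² = 144 + 25 = 169
d²(W, site 5) = (-14−(-3))² + (-2−(-5))² = 121 + 9 = 130
d²(W, site 6) = (-14−2)² + (-2−1)² = 256 + 9 = 265
W is equidistant from site 2 and site 5 (both at squared distance 130), and every other site is strictly farther — so W lies on the site 2–site 5 Voronoi edge.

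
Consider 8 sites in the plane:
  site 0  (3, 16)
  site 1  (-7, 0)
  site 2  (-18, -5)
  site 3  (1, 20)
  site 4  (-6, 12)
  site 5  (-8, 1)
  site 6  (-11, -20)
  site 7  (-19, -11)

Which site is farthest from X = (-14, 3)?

Since √ is increasing, it suffices to compare squared distances:
d²(X, site 0) = 289 + 169 = 458
d²(X, site 1) = 49 + 9 = 58
d²(X, site 2) = 16 + 64 = 80
d²(X, site 3) = 225 + 289 = 514
d²(X, site 4) = 64 + 81 = 145
d²(X, site 5) = 36 + 4 = 40
d²(X, site 6) = 9 + 529 = 538
d²(X, site 7) = 25 + 196 = 221
The largest is to site 6.

site 6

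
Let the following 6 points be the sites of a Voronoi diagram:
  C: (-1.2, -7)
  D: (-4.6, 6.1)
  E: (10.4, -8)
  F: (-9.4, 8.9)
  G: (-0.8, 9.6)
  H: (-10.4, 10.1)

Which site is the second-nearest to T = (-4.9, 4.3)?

F

Since √ is increasing, it suffices to compare squared distances:
|TC|² = (-4.9−(-1.2))² + (4.3−(-7))² = 13.69 + 127.69 = 141.38
|TD|² = (-4.9−(-4.6))² + (4.3−6.1)² = 0.09 + 3.24 = 3.33
|TE|² = (-4.9−10.4)² + (4.3−(-8))² = 234.09 + 151.29 = 385.38
|TF|² = (-4.9−(-9.4))² + (4.3−8.9)² = 20.25 + 21.16 = 41.41
|TG|² = (-4.9−(-0.8))² + (4.3−9.6)² = 16.81 + 28.09 = 44.9
|TH|² = (-4.9−(-10.4))² + (4.3−10.1)² = 30.25 + 33.64 = 63.89
Sorted ascending: D, F, G, … — the second-nearest is F.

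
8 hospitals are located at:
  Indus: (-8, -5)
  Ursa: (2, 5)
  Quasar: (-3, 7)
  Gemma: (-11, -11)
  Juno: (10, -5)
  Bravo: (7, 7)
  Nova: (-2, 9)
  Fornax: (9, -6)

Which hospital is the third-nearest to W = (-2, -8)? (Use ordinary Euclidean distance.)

Compare squared distances (the ordering matches that of the actual distances):
d²(W, Indus) = (-2−(-8))² + (-8−(-5))² = 36 + 9 = 45
d²(W, Ursa) = (-2−2)² + (-8−5)² = 16 + 169 = 185
d²(W, Quasar) = (-2−(-3))² + (-8−7)² = 1 + 225 = 226
d²(W, Gemma) = (-2−(-11))² + (-8−(-11))² = 81 + 9 = 90
d²(W, Juno) = (-2−10)² + (-8−(-5))² = 144 + 9 = 153
d²(W, Bravo) = (-2−7)² + (-8−7)² = 81 + 225 = 306
d²(W, Nova) = (-2−(-2))² + (-8−9)² = 0 + 289 = 289
d²(W, Fornax) = (-2−9)² + (-8−(-6))² = 121 + 4 = 125
Sorted ascending: Indus, Gemma, Fornax, Juno, … — the third-nearest is Fornax.

Fornax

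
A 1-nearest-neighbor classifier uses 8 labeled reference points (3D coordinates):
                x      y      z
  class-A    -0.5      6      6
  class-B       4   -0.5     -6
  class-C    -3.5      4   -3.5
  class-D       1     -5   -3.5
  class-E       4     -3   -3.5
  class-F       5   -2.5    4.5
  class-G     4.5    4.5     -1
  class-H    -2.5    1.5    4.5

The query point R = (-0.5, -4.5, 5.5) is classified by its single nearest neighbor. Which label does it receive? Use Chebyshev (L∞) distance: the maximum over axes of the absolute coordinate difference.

d(R, class-A) = max(0, 10.5, 0.5) = 10.5
d(R, class-B) = max(4.5, 4, 11.5) = 11.5
d(R, class-C) = max(3, 8.5, 9) = 9
d(R, class-D) = max(1.5, 0.5, 9) = 9
d(R, class-E) = max(4.5, 1.5, 9) = 9
d(R, class-F) = max(5.5, 2, 1) = 5.5
d(R, class-G) = max(5, 9, 6.5) = 9
d(R, class-H) = max(2, 6, 1) = 6
Minimum is at class-F.

class-F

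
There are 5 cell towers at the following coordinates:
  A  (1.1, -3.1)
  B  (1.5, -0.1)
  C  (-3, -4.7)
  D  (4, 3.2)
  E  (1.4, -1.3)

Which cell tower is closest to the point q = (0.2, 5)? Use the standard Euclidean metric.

D

Squared Euclidean distances:
|qA|² = (0.2−1.1)² + (5−(-3.1))² = 0.81 + 65.61 = 66.42
|qB|² = (0.2−1.5)² + (5−(-0.1))² = 1.69 + 26.01 = 27.7
|qC|² = (0.2−(-3))² + (5−(-4.7))² = 10.24 + 94.09 = 104.33
|qD|² = (0.2−4)² + (5−3.2)² = 14.44 + 3.24 = 17.68
|qE|² = (0.2−1.4)² + (5−(-1.3))² = 1.44 + 39.69 = 41.13
Minimum is at D.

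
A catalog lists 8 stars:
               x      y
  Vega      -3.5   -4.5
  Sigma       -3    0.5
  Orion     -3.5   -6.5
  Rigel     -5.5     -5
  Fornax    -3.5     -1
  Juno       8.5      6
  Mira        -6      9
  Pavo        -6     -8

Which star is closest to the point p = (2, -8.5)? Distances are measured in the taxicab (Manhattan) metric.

d(p, Vega) = |2−(-3.5)| + |-8.5−(-4.5)| = 5.5 + 4 = 9.5
d(p, Sigma) = |2−(-3)| + |-8.5−0.5| = 5 + 9 = 14
d(p, Orion) = |2−(-3.5)| + |-8.5−(-6.5)| = 5.5 + 2 = 7.5
d(p, Rigel) = |2−(-5.5)| + |-8.5−(-5)| = 7.5 + 3.5 = 11
d(p, Fornax) = |2−(-3.5)| + |-8.5−(-1)| = 5.5 + 7.5 = 13
d(p, Juno) = |2−8.5| + |-8.5−6| = 6.5 + 14.5 = 21
d(p, Mira) = |2−(-6)| + |-8.5−9| = 8 + 17.5 = 25.5
d(p, Pavo) = |2−(-6)| + |-8.5−(-8)| = 8 + 0.5 = 8.5
Orion is nearest.

Orion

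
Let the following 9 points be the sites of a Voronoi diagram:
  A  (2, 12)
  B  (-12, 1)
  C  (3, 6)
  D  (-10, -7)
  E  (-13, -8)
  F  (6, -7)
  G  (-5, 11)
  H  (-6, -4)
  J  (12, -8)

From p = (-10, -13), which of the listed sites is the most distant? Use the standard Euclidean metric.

A

Squared Euclidean distances:
|pA|² = 144 + 625 = 769
|pB|² = 4 + 196 = 200
|pC|² = 169 + 361 = 530
|pD|² = 0 + 36 = 36
|pE|² = 9 + 25 = 34
|pF|² = 256 + 36 = 292
|pG|² = 25 + 576 = 601
|pH|² = 16 + 81 = 97
|pJ|² = 484 + 25 = 509
The largest is to A.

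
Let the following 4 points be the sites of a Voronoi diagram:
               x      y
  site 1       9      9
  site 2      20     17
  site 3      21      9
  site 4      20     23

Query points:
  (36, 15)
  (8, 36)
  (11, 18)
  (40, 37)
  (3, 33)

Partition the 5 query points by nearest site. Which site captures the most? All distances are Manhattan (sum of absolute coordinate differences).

site 4

(36, 15) — d to each: site 1:33, site 2:18, site 3:21, site 4:24 → nearest is site 2
(8, 36) — d to each: site 1:28, site 2:31, site 3:40, site 4:25 → nearest is site 4
(11, 18) — d to each: site 1:11, site 2:10, site 3:19, site 4:14 → nearest is site 2
(40, 37) — d to each: site 1:59, site 2:40, site 3:47, site 4:34 → nearest is site 4
(3, 33) — d to each: site 1:30, site 2:33, site 3:42, site 4:27 → nearest is site 4
Tally — site 2:2, site 4:3. site 4 captures the most (3).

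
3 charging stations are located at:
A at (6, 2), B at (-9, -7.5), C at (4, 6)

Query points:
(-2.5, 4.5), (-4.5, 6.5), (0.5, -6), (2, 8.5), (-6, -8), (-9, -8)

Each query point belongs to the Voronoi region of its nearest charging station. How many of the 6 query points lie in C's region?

(-2.5, 4.5) — d² to each: A:78.5, B:186.25, C:44.5 → nearest is C
(-4.5, 6.5) — d² to each: A:130.5, B:216.25, C:72.5 → nearest is C
(0.5, -6) — d² to each: A:94.25, B:92.5, C:156.25 → nearest is B
(2, 8.5) — d² to each: A:58.25, B:377, C:10.25 → nearest is C
(-6, -8) — d² to each: A:244, B:9.25, C:296 → nearest is B
(-9, -8) — d² to each: A:325, B:0.25, C:365 → nearest is B
3 of the 6 points have C as nearest.

3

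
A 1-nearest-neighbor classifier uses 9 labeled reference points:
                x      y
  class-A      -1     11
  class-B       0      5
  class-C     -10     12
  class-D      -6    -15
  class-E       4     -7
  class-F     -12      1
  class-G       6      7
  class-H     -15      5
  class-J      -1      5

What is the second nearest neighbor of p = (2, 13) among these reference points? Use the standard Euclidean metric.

class-G

Squared Euclidean distances:
d²(p, class-A) = 9 + 4 = 13
d²(p, class-B) = 4 + 64 = 68
d²(p, class-C) = 144 + 1 = 145
d²(p, class-D) = 64 + 784 = 848
d²(p, class-E) = 4 + 400 = 404
d²(p, class-F) = 196 + 144 = 340
d²(p, class-G) = 16 + 36 = 52
d²(p, class-H) = 289 + 64 = 353
d²(p, class-J) = 9 + 64 = 73
Sorted ascending: class-A, class-G, class-B, … — the second-nearest is class-G.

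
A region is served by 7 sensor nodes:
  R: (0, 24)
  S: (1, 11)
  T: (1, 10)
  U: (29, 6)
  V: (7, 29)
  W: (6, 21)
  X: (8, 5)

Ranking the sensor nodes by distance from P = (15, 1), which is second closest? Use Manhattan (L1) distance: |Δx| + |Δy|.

U

d(P,R) = |15−0| + |1−24| = 15 + 23 = 38
d(P,S) = |15−1| + |1−11| = 14 + 10 = 24
d(P,T) = |15−1| + |1−10| = 14 + 9 = 23
d(P,U) = |15−29| + |1−6| = 14 + 5 = 19
d(P,V) = |15−7| + |1−29| = 8 + 28 = 36
d(P,W) = |15−6| + |1−21| = 9 + 20 = 29
d(P,X) = |15−8| + |1−5| = 7 + 4 = 11
Sorted ascending: X, U, T, … — the second-nearest is U.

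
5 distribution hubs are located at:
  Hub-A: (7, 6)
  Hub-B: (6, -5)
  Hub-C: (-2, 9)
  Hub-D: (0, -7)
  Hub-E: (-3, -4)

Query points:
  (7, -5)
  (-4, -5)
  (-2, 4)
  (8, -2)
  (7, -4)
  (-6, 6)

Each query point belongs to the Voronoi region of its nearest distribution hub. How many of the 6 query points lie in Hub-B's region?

(7, -5) — d² to each: Hub-A:121, Hub-B:1, Hub-C:277, Hub-D:53, Hub-E:101 → nearest is Hub-B
(-4, -5) — d² to each: Hub-A:242, Hub-B:100, Hub-C:200, Hub-D:20, Hub-E:2 → nearest is Hub-E
(-2, 4) — d² to each: Hub-A:85, Hub-B:145, Hub-C:25, Hub-D:125, Hub-E:65 → nearest is Hub-C
(8, -2) — d² to each: Hub-A:65, Hub-B:13, Hub-C:221, Hub-D:89, Hub-E:125 → nearest is Hub-B
(7, -4) — d² to each: Hub-A:100, Hub-B:2, Hub-C:250, Hub-D:58, Hub-E:100 → nearest is Hub-B
(-6, 6) — d² to each: Hub-A:169, Hub-B:265, Hub-C:25, Hub-D:205, Hub-E:109 → nearest is Hub-C
3 of the 6 points have Hub-B as nearest.

3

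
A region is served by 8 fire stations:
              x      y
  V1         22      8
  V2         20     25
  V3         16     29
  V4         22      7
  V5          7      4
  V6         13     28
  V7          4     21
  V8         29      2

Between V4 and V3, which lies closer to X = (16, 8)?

Compare squared distances:
|XV4|² = (16−22)² + (8−7)² = 36 + 1 = 37
|XV3|² = (16−16)² + (8−29)² = 0 + 441 = 441
37 < 441, so V4 is closer.

V4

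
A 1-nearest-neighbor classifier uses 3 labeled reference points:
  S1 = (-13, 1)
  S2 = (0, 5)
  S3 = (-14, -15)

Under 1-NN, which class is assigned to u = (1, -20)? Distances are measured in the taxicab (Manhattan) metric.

S3

d(u,S1) = 14 + 21 = 35
d(u,S2) = 1 + 25 = 26
d(u,S3) = 15 + 5 = 20
S3 is nearest.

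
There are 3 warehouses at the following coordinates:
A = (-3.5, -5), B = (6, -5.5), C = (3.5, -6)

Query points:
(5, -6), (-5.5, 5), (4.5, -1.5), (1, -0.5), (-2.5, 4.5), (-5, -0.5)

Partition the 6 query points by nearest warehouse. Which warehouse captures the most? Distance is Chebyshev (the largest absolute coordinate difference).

(5, -6) — d to each: A:8.5, B:1, C:1.5 → nearest is B
(-5.5, 5) — d to each: A:10, B:11.5, C:11 → nearest is A
(4.5, -1.5) — d to each: A:8, B:4, C:4.5 → nearest is B
(1, -0.5) — d to each: A:4.5, B:5, C:5.5 → nearest is A
(-2.5, 4.5) — d to each: A:9.5, B:10, C:10.5 → nearest is A
(-5, -0.5) — d to each: A:4.5, B:11, C:8.5 → nearest is A
Tally — A:4, B:2. A captures the most (4).

A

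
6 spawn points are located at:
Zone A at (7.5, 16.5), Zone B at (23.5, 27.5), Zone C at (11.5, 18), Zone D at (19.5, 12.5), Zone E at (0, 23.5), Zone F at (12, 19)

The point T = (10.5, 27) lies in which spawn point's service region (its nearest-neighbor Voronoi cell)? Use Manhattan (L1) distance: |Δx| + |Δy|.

d(T, Zone A) = |10.5−7.5| + |27−16.5| = 3 + 10.5 = 13.5
d(T, Zone B) = |10.5−23.5| + |27−27.5| = 13 + 0.5 = 13.5
d(T, Zone C) = |10.5−11.5| + |27−18| = 1 + 9 = 10
d(T, Zone D) = |10.5−19.5| + |27−12.5| = 9 + 14.5 = 23.5
d(T, Zone E) = |10.5−0| + |27−23.5| = 10.5 + 3.5 = 14
d(T, Zone F) = |10.5−12| + |27−19| = 1.5 + 8 = 9.5
The smallest is to Zone F, so T lies in the Voronoi region of Zone F.

Zone F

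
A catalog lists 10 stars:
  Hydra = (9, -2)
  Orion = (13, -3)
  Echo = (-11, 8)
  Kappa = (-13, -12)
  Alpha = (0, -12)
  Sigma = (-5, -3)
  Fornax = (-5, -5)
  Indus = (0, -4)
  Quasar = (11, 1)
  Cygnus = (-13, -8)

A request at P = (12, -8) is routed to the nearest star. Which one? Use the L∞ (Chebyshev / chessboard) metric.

Orion

d(P, Hydra) = max(3, 6) = 6
d(P, Orion) = max(1, 5) = 5
d(P, Echo) = max(23, 16) = 23
d(P, Kappa) = max(25, 4) = 25
d(P, Alpha) = max(12, 4) = 12
d(P, Sigma) = max(17, 5) = 17
d(P, Fornax) = max(17, 3) = 17
d(P, Indus) = max(12, 4) = 12
d(P, Quasar) = max(1, 9) = 9
d(P, Cygnus) = max(25, 0) = 25
The smallest is to Orion, so P lies in the Voronoi region of Orion.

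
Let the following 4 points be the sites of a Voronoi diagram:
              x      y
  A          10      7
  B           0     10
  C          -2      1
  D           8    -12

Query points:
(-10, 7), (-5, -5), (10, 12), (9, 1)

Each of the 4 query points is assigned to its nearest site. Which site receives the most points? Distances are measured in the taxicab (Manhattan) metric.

A

(-10, 7) — d to each: A:20, B:13, C:14, D:37 → nearest is B
(-5, -5) — d to each: A:27, B:20, C:9, D:20 → nearest is C
(10, 12) — d to each: A:5, B:12, C:23, D:26 → nearest is A
(9, 1) — d to each: A:7, B:18, C:11, D:14 → nearest is A
Tally — A:2, B:1, C:1. A captures the most (2).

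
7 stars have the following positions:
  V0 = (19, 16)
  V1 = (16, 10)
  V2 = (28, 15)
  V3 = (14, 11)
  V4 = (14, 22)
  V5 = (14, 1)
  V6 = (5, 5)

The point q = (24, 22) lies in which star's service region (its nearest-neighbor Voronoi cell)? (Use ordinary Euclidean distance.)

V0

Since √ is increasing, it suffices to compare squared distances:
|qV0|² = (24−19)² + (22−16)² = 25 + 36 = 61
|qV1|² = (24−16)² + (22−10)² = 64 + 144 = 208
|qV2|² = (24−28)² + (22−15)² = 16 + 49 = 65
|qV3|² = (24−14)² + (22−11)² = 100 + 121 = 221
|qV4|² = (24−14)² + (22−22)² = 100 + 0 = 100
|qV5|² = (24−14)² + (22−1)² = 100 + 441 = 541
|qV6|² = (24−5)² + (22−5)² = 361 + 289 = 650
V0 is nearest.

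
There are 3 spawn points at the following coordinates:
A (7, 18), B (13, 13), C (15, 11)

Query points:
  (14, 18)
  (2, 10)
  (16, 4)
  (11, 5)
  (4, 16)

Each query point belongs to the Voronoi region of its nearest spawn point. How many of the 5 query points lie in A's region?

2

(14, 18) — d² to each: A:49, B:26, C:50 → nearest is B
(2, 10) — d² to each: A:89, B:130, C:170 → nearest is A
(16, 4) — d² to each: A:277, B:90, C:50 → nearest is C
(11, 5) — d² to each: A:185, B:68, C:52 → nearest is C
(4, 16) — d² to each: A:13, B:90, C:146 → nearest is A
2 of the 5 points have A as nearest.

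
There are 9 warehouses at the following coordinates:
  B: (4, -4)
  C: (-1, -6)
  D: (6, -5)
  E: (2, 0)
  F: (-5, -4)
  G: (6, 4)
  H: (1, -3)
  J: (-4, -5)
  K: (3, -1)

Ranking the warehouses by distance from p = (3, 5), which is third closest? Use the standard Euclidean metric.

Compare squared distances (the ordering matches that of the actual distances):
|pB|² = (3−4)² + (5−(-4))² = 1 + 81 = 82
|pC|² = (3−(-1))² + (5−(-6))² = 16 + 121 = 137
|pD|² = (3−6)² + (5−(-5))² = 9 + 100 = 109
|pE|² = (3−2)² + (5−0)² = 1 + 25 = 26
|pF|² = (3−(-5))² + (5−(-4))² = 64 + 81 = 145
|pG|² = (3−6)² + (5−4)² = 9 + 1 = 10
|pH|² = (3−1)² + (5−(-3))² = 4 + 64 = 68
|pJ|² = (3−(-4))² + (5−(-5))² = 49 + 100 = 149
|pK|² = (3−3)² + (5−(-1))² = 0 + 36 = 36
Sorted ascending: G, E, K, H, … — the third-nearest is K.

K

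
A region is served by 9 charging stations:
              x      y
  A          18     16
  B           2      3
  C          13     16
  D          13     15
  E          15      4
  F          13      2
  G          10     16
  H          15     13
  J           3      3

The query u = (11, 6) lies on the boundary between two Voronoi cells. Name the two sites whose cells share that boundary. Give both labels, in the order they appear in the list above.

E and F

Squared distances from u to each site:
|uA|² = 49 + 100 = 149
|uB|² = 81 + 9 = 90
|uC|² = 4 + 100 = 104
|uD|² = 4 + 81 = 85
|uE|² = 16 + 4 = 20
|uF|² = 4 + 16 = 20
|uG|² = 1 + 100 = 101
|uH|² = 16 + 49 = 65
|uJ|² = 64 + 9 = 73
u is equidistant from E and F (both at squared distance 20), and every other site is strictly farther — so u lies on the E–F Voronoi edge.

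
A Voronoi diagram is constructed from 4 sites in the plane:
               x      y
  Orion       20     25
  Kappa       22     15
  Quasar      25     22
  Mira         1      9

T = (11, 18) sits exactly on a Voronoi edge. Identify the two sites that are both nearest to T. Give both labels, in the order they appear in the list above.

Squared distances from T to each site:
d²(T, Orion) = (11−20)² + (18−25)² = 81 + 49 = 130
d²(T, Kappa) = (11−22)² + (18−15)² = 121 + 9 = 130
d²(T, Quasar) = (11−25)² + (18−22)² = 196 + 16 = 212
d²(T, Mira) = (11−1)² + (18−9)² = 100 + 81 = 181
T is equidistant from Orion and Kappa (both at squared distance 130), and every other site is strictly farther — so T lies on the Orion–Kappa Voronoi edge.

Orion and Kappa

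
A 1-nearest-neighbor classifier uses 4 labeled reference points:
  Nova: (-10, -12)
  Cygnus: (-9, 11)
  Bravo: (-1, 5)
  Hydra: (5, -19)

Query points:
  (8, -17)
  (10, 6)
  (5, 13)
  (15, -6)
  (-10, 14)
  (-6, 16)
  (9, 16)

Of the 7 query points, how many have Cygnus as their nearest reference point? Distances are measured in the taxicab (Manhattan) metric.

2

(8, -17) — d to each: Nova:23, Cygnus:45, Bravo:31, Hydra:5 → nearest is Hydra
(10, 6) — d to each: Nova:38, Cygnus:24, Bravo:12, Hydra:30 → nearest is Bravo
(5, 13) — d to each: Nova:40, Cygnus:16, Bravo:14, Hydra:32 → nearest is Bravo
(15, -6) — d to each: Nova:31, Cygnus:41, Bravo:27, Hydra:23 → nearest is Hydra
(-10, 14) — d to each: Nova:26, Cygnus:4, Bravo:18, Hydra:48 → nearest is Cygnus
(-6, 16) — d to each: Nova:32, Cygnus:8, Bravo:16, Hydra:46 → nearest is Cygnus
(9, 16) — d to each: Nova:47, Cygnus:23, Bravo:21, Hydra:39 → nearest is Bravo
2 of the 7 points have Cygnus as nearest.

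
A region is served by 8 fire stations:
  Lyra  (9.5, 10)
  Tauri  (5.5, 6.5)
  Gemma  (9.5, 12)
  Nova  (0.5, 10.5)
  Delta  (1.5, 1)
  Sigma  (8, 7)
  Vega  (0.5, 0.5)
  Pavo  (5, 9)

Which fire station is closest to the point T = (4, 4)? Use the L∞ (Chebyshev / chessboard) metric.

d(T, Lyra) = max(5.5, 6) = 6
d(T, Tauri) = max(1.5, 2.5) = 2.5
d(T, Gemma) = max(5.5, 8) = 8
d(T, Nova) = max(3.5, 6.5) = 6.5
d(T, Delta) = max(2.5, 3) = 3
d(T, Sigma) = max(4, 3) = 4
d(T, Vega) = max(3.5, 3.5) = 3.5
d(T, Pavo) = max(1, 5) = 5
The smallest is to Tauri, so T lies in the Voronoi region of Tauri.

Tauri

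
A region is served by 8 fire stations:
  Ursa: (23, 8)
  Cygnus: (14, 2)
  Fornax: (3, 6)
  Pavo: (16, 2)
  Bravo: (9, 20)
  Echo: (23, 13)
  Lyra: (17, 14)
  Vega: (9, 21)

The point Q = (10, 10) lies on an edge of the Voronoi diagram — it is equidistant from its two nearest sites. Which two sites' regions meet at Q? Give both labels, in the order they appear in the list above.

Fornax and Lyra

Squared distances from Q to each site:
d²(Q, Ursa) = 169 + 4 = 173
d²(Q, Cygnus) = 16 + 64 = 80
d²(Q, Fornax) = 49 + 16 = 65
d²(Q, Pavo) = 36 + 64 = 100
d²(Q, Bravo) = 1 + 100 = 101
d²(Q, Echo) = 169 + 9 = 178
d²(Q, Lyra) = 49 + 16 = 65
d²(Q, Vega) = 1 + 121 = 122
Q is equidistant from Fornax and Lyra (both at squared distance 65), and every other site is strictly farther — so Q lies on the Fornax–Lyra Voronoi edge.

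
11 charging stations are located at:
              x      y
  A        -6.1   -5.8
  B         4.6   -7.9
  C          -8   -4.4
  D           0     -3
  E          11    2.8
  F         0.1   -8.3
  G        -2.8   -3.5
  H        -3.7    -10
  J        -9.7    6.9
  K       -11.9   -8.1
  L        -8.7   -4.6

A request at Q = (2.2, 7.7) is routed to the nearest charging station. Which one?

E

Compare squared distances (the ordering matches that of the actual distances):
|QA|² = (2.2−(-6.1))² + (7.7−(-5.8))² = 68.89 + 182.25 = 251.14
|QB|² = (2.2−4.6)² + (7.7−(-7.9))² = 5.76 + 243.36 = 249.12
|QC|² = (2.2−(-8))² + (7.7−(-4.4))² = 104.04 + 146.41 = 250.45
|QD|² = (2.2−0)² + (7.7−(-3))² = 4.84 + 114.49 = 119.33
|QE|² = (2.2−11)² + (7.7−2.8)² = 77.44 + 24.01 = 101.45
|QF|² = (2.2−0.1)² + (7.7−(-8.3))² = 4.41 + 256 = 260.41
|QG|² = (2.2−(-2.8))² + (7.7−(-3.5))² = 25 + 125.44 = 150.44
|QH|² = (2.2−(-3.7))² + (7.7−(-10))² = 34.81 + 313.29 = 348.1
|QJ|² = (2.2−(-9.7))² + (7.7−6.9)² = 141.61 + 0.64 = 142.25
|QK|² = (2.2−(-11.9))² + (7.7−(-8.1))² = 198.81 + 249.64 = 448.45
|QL|² = (2.2−(-8.7))² + (7.7−(-4.6))² = 118.81 + 151.29 = 270.1
E is nearest.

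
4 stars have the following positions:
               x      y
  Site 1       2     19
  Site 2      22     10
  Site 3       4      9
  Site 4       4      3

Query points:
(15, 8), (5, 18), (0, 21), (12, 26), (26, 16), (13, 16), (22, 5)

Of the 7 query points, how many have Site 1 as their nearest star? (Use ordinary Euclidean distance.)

3

(15, 8) — d² to each: Site 1:290, Site 2:53, Site 3:122, Site 4:146 → nearest is Site 2
(5, 18) — d² to each: Site 1:10, Site 2:353, Site 3:82, Site 4:226 → nearest is Site 1
(0, 21) — d² to each: Site 1:8, Site 2:605, Site 3:160, Site 4:340 → nearest is Site 1
(12, 26) — d² to each: Site 1:149, Site 2:356, Site 3:353, Site 4:593 → nearest is Site 1
(26, 16) — d² to each: Site 1:585, Site 2:52, Site 3:533, Site 4:653 → nearest is Site 2
(13, 16) — d² to each: Site 1:130, Site 2:117, Site 3:130, Site 4:250 → nearest is Site 2
(22, 5) — d² to each: Site 1:596, Site 2:25, Site 3:340, Site 4:328 → nearest is Site 2
3 of the 7 points have Site 1 as nearest.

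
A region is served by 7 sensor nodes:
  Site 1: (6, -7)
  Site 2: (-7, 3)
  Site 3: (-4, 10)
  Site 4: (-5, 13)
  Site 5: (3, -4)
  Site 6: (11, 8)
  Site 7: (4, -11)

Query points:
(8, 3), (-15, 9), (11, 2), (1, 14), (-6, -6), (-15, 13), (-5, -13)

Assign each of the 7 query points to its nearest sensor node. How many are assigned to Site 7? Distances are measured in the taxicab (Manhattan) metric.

1

(8, 3) — d to each: Site 1:12, Site 2:15, Site 3:19, Site 4:23, Site 5:12, Site 6:8, Site 7:18 → nearest is Site 6
(-15, 9) — d to each: Site 1:37, Site 2:14, Site 3:12, Site 4:14, Site 5:31, Site 6:27, Site 7:39 → nearest is Site 3
(11, 2) — d to each: Site 1:14, Site 2:19, Site 3:23, Site 4:27, Site 5:14, Site 6:6, Site 7:20 → nearest is Site 6
(1, 14) — d to each: Site 1:26, Site 2:19, Site 3:9, Site 4:7, Site 5:20, Site 6:16, Site 7:28 → nearest is Site 4
(-6, -6) — d to each: Site 1:13, Site 2:10, Site 3:18, Site 4:20, Site 5:11, Site 6:31, Site 7:15 → nearest is Site 2
(-15, 13) — d to each: Site 1:41, Site 2:18, Site 3:14, Site 4:10, Site 5:35, Site 6:31, Site 7:43 → nearest is Site 4
(-5, -13) — d to each: Site 1:17, Site 2:18, Site 3:24, Site 4:26, Site 5:17, Site 6:37, Site 7:11 → nearest is Site 7
1 of the 7 points has Site 7 as nearest.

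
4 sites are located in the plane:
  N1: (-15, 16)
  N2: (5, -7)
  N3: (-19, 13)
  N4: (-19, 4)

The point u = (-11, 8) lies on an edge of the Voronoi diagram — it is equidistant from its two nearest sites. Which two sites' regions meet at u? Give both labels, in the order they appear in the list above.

Squared distances from u to each site:
|uN1|² = 16 + 64 = 80
|uN2|² = 256 + 225 = 481
|uN3|² = 64 + 25 = 89
|uN4|² = 64 + 16 = 80
u is equidistant from N1 and N4 (both at squared distance 80), and every other site is strictly farther — so u lies on the N1–N4 Voronoi edge.

N1 and N4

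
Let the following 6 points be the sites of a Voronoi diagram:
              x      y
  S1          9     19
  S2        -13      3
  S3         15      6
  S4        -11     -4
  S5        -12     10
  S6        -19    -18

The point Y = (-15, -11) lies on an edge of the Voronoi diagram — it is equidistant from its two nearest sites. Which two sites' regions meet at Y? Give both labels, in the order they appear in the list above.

Squared distances from Y to each site:
|YS1|² = (-15−9)² + (-11−19)² = 576 + 900 = 1476
|YS2|² = (-15−(-13))² + (-11−3)² = 4 + 196 = 200
|YS3|² = (-15−15)² + (-11−6)² = 900 + 289 = 1189
|YS4|² = (-15−(-11))² + (-11−(-4))² = 16 + 49 = 65
|YS5|² = (-15−(-12))² + (-11−10)² = 9 + 441 = 450
|YS6|² = (-15−(-19))² + (-11−(-18))² = 16 + 49 = 65
Y is equidistant from S4 and S6 (both at squared distance 65), and every other site is strictly farther — so Y lies on the S4–S6 Voronoi edge.

S4 and S6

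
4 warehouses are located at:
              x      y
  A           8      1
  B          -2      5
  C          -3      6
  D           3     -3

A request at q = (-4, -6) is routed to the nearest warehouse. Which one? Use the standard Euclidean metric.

D

Squared Euclidean distances:
|qA|² = (-4−8)² + (-6−1)² = 144 + 49 = 193
|qB|² = (-4−(-2))² + (-6−5)² = 4 + 121 = 125
|qC|² = (-4−(-3))² + (-6−6)² = 1 + 144 = 145
|qD|² = (-4−3)² + (-6−(-3))² = 49 + 9 = 58
Minimum is at D.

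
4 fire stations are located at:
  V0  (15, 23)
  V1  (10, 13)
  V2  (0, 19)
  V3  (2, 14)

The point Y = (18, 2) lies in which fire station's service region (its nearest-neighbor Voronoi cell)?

Compare squared distances (the ordering matches that of the actual distances):
|YV0|² = (18−15)² + (2−23)² = 9 + 441 = 450
|YV1|² = (18−10)² + (2−13)² = 64 + 121 = 185
|YV2|² = (18−0)² + (2−19)² = 324 + 289 = 613
|YV3|² = (18−2)² + (2−14)² = 256 + 144 = 400
The smallest is to V1, so Y lies in the Voronoi region of V1.

V1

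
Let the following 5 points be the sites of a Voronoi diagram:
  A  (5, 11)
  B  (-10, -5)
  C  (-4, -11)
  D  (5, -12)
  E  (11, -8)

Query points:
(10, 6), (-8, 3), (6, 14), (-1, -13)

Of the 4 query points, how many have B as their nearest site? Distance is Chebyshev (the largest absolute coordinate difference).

1

(10, 6) — d to each: A:5, B:20, C:17, D:18, E:14 → nearest is A
(-8, 3) — d to each: A:13, B:8, C:14, D:15, E:19 → nearest is B
(6, 14) — d to each: A:3, B:19, C:25, D:26, E:22 → nearest is A
(-1, -13) — d to each: A:24, B:9, C:3, D:6, E:12 → nearest is C
1 of the 4 points has B as nearest.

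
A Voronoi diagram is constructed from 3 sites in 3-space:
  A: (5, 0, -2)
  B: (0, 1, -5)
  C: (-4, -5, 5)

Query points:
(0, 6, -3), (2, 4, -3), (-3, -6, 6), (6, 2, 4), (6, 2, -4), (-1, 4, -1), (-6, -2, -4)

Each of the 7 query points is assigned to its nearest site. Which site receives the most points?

(0, 6, -3) — d² to each: A:62, B:29, C:201 → nearest is B
(2, 4, -3) — d² to each: A:26, B:17, C:181 → nearest is B
(-3, -6, 6) — d² to each: A:164, B:179, C:3 → nearest is C
(6, 2, 4) — d² to each: A:41, B:118, C:150 → nearest is A
(6, 2, -4) — d² to each: A:9, B:38, C:230 → nearest is A
(-1, 4, -1) — d² to each: A:53, B:26, C:126 → nearest is B
(-6, -2, -4) — d² to each: A:129, B:46, C:94 → nearest is B
Tally — A:2, B:4, C:1. B captures the most (4).

B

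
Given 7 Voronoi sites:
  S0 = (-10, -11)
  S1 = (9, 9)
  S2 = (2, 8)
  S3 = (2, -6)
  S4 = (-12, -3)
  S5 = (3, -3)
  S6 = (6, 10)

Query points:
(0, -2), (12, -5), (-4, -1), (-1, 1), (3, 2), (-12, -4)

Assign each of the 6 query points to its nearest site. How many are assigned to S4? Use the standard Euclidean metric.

(0, -2) — d² to each: S0:181, S1:202, S2:104, S3:20, S4:145, S5:10, S6:180 → nearest is S5
(12, -5) — d² to each: S0:520, S1:205, S2:269, S3:101, S4:580, S5:85, S6:261 → nearest is S5
(-4, -1) — d² to each: S0:136, S1:269, S2:117, S3:61, S4:68, S5:53, S6:221 → nearest is S5
(-1, 1) — d² to each: S0:225, S1:164, S2:58, S3:58, S4:137, S5:32, S6:130 → nearest is S5
(3, 2) — d² to each: S0:338, S1:85, S2:37, S3:65, S4:250, S5:25, S6:73 → nearest is S5
(-12, -4) — d² to each: S0:53, S1:610, S2:340, S3:200, S4:1, S5:226, S6:520 → nearest is S4
1 of the 6 points has S4 as nearest.

1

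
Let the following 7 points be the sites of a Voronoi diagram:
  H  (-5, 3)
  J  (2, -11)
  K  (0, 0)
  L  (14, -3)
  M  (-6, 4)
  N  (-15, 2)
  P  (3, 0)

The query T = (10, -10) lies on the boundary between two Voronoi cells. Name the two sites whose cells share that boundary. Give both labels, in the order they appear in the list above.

Squared distances from T to each site:
|TH|² = (10−(-5))² + (-10−3)² = 225 + 169 = 394
|TJ|² = (10−2)² + (-10−(-11))² = 64 + 1 = 65
|TK|² = (10−0)² + (-10−0)² = 100 + 100 = 200
|TL|² = (10−14)² + (-10−(-3))² = 16 + 49 = 65
|TM|² = (10−(-6))² + (-10−4)² = 256 + 196 = 452
|TN|² = (10−(-15))² + (-10−2)² = 625 + 144 = 769
|TP|² = (10−3)² + (-10−0)² = 49 + 100 = 149
T is equidistant from J and L (both at squared distance 65), and every other site is strictly farther — so T lies on the J–L Voronoi edge.

J and L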